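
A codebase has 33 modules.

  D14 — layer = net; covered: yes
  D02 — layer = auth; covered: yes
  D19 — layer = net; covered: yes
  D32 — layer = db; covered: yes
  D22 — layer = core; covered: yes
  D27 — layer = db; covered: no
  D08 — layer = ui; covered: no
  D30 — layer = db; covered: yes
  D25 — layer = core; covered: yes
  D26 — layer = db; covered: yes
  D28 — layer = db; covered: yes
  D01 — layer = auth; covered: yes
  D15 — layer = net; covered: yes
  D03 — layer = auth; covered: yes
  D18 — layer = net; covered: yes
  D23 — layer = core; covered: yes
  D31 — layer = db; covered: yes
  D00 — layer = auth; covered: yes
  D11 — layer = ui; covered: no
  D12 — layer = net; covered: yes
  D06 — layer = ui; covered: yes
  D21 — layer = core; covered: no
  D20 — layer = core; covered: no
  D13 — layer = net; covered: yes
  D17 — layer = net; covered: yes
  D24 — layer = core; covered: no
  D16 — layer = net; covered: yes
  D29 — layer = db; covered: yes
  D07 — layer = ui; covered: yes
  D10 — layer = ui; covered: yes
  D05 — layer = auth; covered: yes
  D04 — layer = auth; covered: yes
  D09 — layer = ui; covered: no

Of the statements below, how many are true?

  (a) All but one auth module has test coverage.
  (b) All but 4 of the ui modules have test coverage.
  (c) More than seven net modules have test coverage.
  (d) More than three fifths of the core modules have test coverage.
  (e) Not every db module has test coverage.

2

(a) auth: |A| = 6, |A ∩ B| = 6; needs |A ∖ B| = 1 — false.
(b) ui: |A| = 6, |A ∩ B| = 3; needs |A ∖ B| = 4 — false.
(c) net: |A| = 8, |A ∩ B| = 8; needs |A ∩ B| > 7 — true.
(d) core: |A| = 6, |A ∩ B| = 3; needs |A ∩ B| / |A| > 3/5 — false.
(e) db: |A| = 7, |A ∩ B| = 6; needs A ⊄ B (|A ∖ B| ≥ 1) — true.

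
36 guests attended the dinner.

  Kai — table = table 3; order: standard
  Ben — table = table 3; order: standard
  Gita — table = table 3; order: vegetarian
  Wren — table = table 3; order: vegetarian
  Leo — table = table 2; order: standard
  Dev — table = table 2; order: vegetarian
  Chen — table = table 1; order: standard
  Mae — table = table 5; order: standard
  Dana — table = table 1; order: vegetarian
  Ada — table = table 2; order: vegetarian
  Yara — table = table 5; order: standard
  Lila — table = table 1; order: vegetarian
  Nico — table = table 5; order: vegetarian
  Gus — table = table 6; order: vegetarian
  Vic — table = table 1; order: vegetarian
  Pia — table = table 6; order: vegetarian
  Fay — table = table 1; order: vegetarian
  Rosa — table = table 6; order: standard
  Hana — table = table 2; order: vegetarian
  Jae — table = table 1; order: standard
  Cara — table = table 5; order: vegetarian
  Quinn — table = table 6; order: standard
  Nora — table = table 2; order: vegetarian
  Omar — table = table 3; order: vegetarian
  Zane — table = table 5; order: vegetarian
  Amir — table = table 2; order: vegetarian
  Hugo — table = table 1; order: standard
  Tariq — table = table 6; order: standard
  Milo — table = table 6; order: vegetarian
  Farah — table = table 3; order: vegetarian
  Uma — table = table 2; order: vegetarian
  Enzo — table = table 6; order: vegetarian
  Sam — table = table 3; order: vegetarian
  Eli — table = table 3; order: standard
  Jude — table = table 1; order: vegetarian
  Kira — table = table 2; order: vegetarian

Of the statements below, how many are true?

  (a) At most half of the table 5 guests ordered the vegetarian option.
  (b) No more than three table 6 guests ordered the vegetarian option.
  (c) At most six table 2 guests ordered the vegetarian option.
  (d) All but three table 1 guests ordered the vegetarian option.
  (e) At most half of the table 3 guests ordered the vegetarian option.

1

(a) table 5: |A| = 5, |A ∩ B| = 3; needs |A ∩ B| ≤ |A ∖ B| — false.
(b) table 6: |A| = 7, |A ∩ B| = 4; needs |A ∩ B| ≤ 3 — false.
(c) table 2: |A| = 8, |A ∩ B| = 7; needs |A ∩ B| ≤ 6 — false.
(d) table 1: |A| = 8, |A ∩ B| = 5; needs |A ∖ B| = 3 — true.
(e) table 3: |A| = 8, |A ∩ B| = 5; needs |A ∩ B| ≤ |A ∖ B| — false.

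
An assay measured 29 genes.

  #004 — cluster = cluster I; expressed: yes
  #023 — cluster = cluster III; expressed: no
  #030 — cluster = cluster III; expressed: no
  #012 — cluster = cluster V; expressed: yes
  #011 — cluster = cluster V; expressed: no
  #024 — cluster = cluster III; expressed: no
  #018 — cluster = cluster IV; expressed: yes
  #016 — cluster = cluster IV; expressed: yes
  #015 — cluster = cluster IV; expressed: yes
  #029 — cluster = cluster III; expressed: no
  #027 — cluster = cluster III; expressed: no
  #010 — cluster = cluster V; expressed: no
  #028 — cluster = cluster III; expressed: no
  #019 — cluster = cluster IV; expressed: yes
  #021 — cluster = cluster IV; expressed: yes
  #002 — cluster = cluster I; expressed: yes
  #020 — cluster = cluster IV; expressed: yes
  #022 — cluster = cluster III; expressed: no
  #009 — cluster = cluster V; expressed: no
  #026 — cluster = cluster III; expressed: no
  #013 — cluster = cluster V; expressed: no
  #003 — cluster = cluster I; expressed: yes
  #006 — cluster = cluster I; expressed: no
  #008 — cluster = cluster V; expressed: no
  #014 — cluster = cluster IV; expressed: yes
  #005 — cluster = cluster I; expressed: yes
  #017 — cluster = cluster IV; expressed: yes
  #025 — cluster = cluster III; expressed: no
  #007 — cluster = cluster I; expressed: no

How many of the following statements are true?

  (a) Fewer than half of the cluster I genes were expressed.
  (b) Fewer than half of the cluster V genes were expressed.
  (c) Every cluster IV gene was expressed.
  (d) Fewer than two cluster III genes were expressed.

3

(a) cluster I: |A| = 6, |A ∩ B| = 4; needs |A ∩ B| < |A ∖ B| — false.
(b) cluster V: |A| = 6, |A ∩ B| = 1; needs |A ∩ B| < |A ∖ B| — true.
(c) cluster IV: |A| = 8, |A ∩ B| = 8; needs A ⊆ B, i.e. every element of A is in B (|A ∖ B| = 0) — true.
(d) cluster III: |A| = 9, |A ∩ B| = 0; needs |A ∩ B| < 2 — true.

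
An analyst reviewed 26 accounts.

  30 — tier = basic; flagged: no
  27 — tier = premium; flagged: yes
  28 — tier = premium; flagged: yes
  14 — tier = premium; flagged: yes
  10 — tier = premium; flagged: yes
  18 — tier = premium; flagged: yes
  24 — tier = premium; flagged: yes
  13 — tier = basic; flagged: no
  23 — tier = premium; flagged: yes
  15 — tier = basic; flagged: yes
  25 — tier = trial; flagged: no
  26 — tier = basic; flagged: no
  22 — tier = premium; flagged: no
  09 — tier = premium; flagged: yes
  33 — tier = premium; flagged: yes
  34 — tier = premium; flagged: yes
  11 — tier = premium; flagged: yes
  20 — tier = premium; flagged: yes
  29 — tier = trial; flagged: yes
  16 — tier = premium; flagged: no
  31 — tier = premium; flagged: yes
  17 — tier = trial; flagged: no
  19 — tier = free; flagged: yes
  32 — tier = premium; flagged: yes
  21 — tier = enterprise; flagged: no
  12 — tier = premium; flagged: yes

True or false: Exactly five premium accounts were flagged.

False

Truth condition: |A ∩ B| = 5.
|A| = 17, |A ∩ B| = 15, |A ∖ B| = 2.
|A ∩ B| = 15, so the statement is false.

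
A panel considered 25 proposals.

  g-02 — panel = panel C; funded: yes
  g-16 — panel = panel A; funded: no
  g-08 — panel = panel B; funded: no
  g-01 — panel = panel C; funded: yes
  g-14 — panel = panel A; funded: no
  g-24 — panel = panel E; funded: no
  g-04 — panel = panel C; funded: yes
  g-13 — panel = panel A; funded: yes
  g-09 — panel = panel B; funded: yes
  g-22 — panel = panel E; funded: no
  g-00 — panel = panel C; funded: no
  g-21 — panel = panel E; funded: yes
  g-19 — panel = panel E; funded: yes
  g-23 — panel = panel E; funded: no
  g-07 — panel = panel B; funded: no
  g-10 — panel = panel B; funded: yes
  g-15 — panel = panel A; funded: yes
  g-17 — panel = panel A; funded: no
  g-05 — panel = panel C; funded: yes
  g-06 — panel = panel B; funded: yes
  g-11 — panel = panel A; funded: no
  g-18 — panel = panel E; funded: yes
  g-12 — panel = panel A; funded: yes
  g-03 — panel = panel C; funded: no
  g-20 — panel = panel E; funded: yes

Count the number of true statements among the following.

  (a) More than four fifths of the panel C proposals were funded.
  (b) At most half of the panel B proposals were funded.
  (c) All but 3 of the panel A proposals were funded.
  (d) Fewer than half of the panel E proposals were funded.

(a) panel C: |A| = 6, |A ∩ B| = 4; needs |A ∩ B| / |A| > 4/5 — false.
(b) panel B: |A| = 5, |A ∩ B| = 3; needs |A ∩ B| ≤ |A ∖ B| — false.
(c) panel A: |A| = 7, |A ∩ B| = 3; needs |A ∖ B| = 3 — false.
(d) panel E: |A| = 7, |A ∩ B| = 4; needs |A ∩ B| < |A ∖ B| — false.

0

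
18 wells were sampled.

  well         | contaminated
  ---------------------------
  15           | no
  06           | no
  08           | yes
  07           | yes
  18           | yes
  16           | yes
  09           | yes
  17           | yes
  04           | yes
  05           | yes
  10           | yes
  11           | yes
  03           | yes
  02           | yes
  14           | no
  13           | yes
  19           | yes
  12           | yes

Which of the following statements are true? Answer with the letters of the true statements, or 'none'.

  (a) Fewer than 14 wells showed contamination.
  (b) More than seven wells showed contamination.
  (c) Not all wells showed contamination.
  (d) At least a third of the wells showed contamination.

|A| = 18, |A ∩ B| = 15, |A ∖ B| = 3.
(a) |A ∩ B| < 14: fails.
(b) |A ∩ B| > 7: holds.
(c) A ⊄ B (|A ∖ B| ≥ 1): holds.
(d) |A ∩ B| / |A| ≥ 1/3: holds.

(b), (c), (d)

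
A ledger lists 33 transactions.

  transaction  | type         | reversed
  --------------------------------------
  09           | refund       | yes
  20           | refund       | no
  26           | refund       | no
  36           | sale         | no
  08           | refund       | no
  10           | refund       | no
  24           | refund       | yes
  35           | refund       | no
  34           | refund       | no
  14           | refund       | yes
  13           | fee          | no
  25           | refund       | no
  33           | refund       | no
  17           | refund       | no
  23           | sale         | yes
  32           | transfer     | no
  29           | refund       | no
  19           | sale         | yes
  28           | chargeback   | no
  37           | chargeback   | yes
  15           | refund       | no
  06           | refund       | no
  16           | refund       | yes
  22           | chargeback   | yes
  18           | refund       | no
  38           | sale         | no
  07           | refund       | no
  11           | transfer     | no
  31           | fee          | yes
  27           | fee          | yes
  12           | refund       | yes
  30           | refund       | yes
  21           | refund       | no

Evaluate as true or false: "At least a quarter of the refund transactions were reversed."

The determiner here denotes the relation: |A ∩ B| / |A| ≥ 1/4.
|A| = 21, |A ∩ B| = 6, |A ∖ B| = 15.
|A ∩ B|/|A| = 6/21, so the statement is true.

True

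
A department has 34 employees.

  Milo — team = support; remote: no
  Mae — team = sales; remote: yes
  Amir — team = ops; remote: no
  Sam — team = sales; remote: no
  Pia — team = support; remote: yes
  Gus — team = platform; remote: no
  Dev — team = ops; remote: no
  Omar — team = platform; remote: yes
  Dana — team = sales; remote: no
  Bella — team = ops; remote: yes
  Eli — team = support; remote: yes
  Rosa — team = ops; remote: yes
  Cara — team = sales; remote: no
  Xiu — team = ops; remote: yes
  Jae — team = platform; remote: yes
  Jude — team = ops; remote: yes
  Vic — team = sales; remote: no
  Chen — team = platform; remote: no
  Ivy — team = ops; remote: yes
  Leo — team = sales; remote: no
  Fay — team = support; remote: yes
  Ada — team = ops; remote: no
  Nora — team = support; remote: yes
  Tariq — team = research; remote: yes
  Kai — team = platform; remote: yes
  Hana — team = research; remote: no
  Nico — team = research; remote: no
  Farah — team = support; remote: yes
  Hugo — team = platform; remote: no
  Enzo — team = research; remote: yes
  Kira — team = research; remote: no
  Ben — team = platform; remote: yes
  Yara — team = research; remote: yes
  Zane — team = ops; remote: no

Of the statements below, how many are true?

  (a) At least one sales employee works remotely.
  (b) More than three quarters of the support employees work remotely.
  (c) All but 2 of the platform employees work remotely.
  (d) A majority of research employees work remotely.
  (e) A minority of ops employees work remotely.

2

(a) sales: |A| = 6, |A ∩ B| = 1; needs A ∩ B ≠ ∅ (|A ∩ B| ≥ 1) — true.
(b) support: |A| = 6, |A ∩ B| = 5; needs |A ∩ B| / |A| > 3/4 — true.
(c) platform: |A| = 7, |A ∩ B| = 4; needs |A ∖ B| = 2 — false.
(d) research: |A| = 6, |A ∩ B| = 3; needs |A ∩ B| > |A ∖ B| — false.
(e) ops: |A| = 9, |A ∩ B| = 5; needs |A ∩ B| < |A ∖ B| — false.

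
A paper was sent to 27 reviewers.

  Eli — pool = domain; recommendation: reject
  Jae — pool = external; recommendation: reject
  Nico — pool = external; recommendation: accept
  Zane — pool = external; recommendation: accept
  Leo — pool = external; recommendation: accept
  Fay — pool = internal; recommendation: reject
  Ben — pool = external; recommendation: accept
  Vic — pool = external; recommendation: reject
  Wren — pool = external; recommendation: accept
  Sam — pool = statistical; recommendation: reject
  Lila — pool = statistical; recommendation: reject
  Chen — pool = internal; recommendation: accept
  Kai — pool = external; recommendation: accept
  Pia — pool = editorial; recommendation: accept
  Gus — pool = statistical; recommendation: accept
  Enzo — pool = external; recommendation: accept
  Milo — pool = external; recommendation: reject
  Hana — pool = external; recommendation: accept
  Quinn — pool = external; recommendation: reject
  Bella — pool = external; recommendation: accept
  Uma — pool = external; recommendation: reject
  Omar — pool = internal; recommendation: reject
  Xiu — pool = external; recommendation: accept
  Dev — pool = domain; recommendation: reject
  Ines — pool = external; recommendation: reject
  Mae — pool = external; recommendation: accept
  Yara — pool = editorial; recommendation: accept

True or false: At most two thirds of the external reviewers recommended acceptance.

True

'At most two thirds of the external reviewers recommended acceptance' holds iff |A ∩ B| / |A| ≤ 2/3.
|A| = 17, |A ∩ B| = 11, |A ∖ B| = 6.
|A ∩ B|/|A| = 11/17, so the statement is true.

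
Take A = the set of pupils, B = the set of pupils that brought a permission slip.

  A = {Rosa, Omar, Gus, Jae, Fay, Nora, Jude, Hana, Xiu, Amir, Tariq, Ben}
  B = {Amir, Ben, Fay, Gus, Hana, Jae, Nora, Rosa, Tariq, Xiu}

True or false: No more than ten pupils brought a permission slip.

True

'No more than ten pupils brought a permission slip' holds iff |A ∩ B| ≤ 10.
A (the restrictor) = {Rosa, Omar, Gus, Jae, Fay, Nora, Jude, Hana, Xiu, Amir, Tariq, Ben}, |A| = 12.
A ∩ B = {Rosa, Gus, Jae, Fay, Nora, Hana, Xiu, Amir, Tariq, Ben}, so |A ∩ B| = 10.
|A ∩ B| = 10, so the statement is true.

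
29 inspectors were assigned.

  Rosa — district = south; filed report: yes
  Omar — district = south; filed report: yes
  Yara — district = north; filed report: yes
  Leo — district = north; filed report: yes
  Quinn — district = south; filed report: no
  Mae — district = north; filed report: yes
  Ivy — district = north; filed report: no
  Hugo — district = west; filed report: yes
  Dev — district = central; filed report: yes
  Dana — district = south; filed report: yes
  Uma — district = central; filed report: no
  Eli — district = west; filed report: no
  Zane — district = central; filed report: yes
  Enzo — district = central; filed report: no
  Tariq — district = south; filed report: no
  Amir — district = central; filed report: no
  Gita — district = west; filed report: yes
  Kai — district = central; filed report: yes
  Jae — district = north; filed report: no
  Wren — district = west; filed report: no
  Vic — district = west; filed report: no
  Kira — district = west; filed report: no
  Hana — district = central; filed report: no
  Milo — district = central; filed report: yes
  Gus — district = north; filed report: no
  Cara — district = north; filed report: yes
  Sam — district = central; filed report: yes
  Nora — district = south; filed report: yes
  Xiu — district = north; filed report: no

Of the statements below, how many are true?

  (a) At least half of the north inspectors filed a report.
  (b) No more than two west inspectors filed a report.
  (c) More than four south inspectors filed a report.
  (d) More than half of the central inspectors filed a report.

3

(a) north: |A| = 8, |A ∩ B| = 4; needs |A ∩ B| ≥ |A ∖ B| — true.
(b) west: |A| = 6, |A ∩ B| = 2; needs |A ∩ B| ≤ 2 — true.
(c) south: |A| = 6, |A ∩ B| = 4; needs |A ∩ B| > 4 — false.
(d) central: |A| = 9, |A ∩ B| = 5; needs |A ∩ B| > |A ∖ B| — true.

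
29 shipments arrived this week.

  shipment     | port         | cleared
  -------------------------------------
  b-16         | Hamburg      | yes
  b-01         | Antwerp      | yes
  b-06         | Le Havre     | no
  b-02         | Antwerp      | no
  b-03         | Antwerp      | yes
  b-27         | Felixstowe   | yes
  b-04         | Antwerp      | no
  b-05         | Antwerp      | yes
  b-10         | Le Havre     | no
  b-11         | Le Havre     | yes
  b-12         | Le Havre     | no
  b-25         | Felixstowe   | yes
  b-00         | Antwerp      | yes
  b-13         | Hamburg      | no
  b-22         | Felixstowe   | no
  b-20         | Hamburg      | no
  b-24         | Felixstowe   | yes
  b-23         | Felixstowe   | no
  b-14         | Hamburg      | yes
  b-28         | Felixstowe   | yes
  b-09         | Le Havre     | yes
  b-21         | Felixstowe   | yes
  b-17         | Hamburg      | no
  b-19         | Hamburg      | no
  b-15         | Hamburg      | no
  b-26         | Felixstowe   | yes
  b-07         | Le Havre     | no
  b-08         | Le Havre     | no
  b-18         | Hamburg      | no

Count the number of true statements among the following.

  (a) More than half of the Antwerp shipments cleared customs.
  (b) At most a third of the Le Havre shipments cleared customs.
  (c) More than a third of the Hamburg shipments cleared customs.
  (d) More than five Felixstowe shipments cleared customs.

3

(a) Antwerp: |A| = 6, |A ∩ B| = 4; needs |A ∩ B| > |A ∖ B| — true.
(b) Le Havre: |A| = 7, |A ∩ B| = 2; needs |A ∩ B| / |A| ≤ 1/3 — true.
(c) Hamburg: |A| = 8, |A ∩ B| = 2; needs |A ∩ B| / |A| > 1/3 — false.
(d) Felixstowe: |A| = 8, |A ∩ B| = 6; needs |A ∩ B| > 5 — true.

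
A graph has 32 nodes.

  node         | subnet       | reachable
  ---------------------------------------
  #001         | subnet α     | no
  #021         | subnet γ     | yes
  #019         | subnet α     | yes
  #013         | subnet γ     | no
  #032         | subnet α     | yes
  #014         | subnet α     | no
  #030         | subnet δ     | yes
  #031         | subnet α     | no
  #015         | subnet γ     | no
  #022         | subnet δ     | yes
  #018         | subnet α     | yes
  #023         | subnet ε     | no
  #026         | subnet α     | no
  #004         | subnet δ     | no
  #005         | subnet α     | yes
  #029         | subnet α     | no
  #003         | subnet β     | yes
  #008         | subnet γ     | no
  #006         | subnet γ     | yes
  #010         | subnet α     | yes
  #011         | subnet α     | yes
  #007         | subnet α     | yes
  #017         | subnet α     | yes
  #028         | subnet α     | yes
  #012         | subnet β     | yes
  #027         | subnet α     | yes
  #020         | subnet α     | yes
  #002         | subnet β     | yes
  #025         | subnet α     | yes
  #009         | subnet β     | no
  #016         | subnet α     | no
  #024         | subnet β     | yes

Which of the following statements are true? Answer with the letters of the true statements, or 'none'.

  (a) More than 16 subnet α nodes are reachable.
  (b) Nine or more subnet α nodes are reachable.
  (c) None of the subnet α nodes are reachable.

|A| = 18, |A ∩ B| = 12, |A ∖ B| = 6.
(a) |A ∩ B| > 16: fails.
(b) |A ∩ B| ≥ 9: holds.
(c) A ∩ B = ∅ (|A ∩ B| = 0): fails.

(b)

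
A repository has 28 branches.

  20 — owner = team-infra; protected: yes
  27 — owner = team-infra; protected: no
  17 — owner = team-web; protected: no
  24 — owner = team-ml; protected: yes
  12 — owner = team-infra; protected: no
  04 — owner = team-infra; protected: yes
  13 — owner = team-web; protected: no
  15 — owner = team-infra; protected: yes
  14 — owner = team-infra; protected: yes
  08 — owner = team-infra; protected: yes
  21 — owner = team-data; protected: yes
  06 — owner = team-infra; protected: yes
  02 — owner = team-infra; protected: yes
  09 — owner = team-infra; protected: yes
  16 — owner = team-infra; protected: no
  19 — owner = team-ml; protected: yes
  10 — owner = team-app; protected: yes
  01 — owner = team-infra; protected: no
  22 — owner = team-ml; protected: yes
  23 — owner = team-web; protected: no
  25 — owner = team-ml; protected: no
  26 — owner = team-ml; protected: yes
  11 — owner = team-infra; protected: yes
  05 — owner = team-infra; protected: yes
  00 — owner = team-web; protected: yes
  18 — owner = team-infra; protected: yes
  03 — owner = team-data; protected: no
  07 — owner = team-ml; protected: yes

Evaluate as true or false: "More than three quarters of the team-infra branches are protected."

False

Truth condition: |A ∩ B| / |A| > 3/4.
|A| = 15, |A ∩ B| = 11, |A ∖ B| = 4.
|A ∩ B|/|A| = 11/15, so the statement is false.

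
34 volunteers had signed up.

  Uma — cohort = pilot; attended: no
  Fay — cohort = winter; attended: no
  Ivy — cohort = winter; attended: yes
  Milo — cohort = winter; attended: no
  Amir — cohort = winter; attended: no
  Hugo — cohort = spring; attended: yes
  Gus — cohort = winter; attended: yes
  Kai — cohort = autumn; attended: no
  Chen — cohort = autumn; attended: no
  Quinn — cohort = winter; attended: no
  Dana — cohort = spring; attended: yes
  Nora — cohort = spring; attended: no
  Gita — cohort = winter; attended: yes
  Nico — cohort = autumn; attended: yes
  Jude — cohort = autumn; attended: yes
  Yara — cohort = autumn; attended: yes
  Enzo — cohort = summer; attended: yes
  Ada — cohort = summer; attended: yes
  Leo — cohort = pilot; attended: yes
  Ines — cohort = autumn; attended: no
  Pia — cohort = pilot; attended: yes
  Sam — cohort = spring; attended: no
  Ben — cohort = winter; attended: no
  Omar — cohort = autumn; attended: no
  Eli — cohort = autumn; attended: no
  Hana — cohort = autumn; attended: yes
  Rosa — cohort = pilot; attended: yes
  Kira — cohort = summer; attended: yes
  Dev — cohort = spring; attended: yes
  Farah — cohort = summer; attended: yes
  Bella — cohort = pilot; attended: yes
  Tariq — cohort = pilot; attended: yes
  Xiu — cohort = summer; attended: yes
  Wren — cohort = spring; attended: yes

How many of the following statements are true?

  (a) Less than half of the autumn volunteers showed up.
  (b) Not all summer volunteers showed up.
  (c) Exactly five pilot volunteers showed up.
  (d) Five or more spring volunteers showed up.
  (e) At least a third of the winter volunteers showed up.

3

(a) autumn: |A| = 9, |A ∩ B| = 4; needs |A ∩ B| < |A ∖ B| — true.
(b) summer: |A| = 5, |A ∩ B| = 5; needs A ⊄ B (|A ∖ B| ≥ 1) — false.
(c) pilot: |A| = 6, |A ∩ B| = 5; needs |A ∩ B| = 5 — true.
(d) spring: |A| = 6, |A ∩ B| = 4; needs |A ∩ B| ≥ 5 — false.
(e) winter: |A| = 8, |A ∩ B| = 3; needs |A ∩ B| / |A| ≥ 1/3 — true.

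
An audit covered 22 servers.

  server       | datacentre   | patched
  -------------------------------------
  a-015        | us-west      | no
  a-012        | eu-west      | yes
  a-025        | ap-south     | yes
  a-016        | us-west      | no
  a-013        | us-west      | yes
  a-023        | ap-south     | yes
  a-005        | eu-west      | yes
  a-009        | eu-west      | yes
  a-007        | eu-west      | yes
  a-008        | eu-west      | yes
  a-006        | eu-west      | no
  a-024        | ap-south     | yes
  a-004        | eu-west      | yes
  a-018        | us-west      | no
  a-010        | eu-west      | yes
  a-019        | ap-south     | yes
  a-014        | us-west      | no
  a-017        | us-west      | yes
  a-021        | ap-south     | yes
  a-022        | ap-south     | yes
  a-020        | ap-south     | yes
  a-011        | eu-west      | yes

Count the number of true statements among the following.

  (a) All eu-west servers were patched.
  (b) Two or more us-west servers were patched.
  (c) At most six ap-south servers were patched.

(a) eu-west: |A| = 9, |A ∩ B| = 8; needs A ⊆ B, i.e. every element of A is in B (|A ∖ B| = 0) — false.
(b) us-west: |A| = 6, |A ∩ B| = 2; needs |A ∩ B| ≥ 2 — true.
(c) ap-south: |A| = 7, |A ∩ B| = 7; needs |A ∩ B| ≤ 6 — false.

1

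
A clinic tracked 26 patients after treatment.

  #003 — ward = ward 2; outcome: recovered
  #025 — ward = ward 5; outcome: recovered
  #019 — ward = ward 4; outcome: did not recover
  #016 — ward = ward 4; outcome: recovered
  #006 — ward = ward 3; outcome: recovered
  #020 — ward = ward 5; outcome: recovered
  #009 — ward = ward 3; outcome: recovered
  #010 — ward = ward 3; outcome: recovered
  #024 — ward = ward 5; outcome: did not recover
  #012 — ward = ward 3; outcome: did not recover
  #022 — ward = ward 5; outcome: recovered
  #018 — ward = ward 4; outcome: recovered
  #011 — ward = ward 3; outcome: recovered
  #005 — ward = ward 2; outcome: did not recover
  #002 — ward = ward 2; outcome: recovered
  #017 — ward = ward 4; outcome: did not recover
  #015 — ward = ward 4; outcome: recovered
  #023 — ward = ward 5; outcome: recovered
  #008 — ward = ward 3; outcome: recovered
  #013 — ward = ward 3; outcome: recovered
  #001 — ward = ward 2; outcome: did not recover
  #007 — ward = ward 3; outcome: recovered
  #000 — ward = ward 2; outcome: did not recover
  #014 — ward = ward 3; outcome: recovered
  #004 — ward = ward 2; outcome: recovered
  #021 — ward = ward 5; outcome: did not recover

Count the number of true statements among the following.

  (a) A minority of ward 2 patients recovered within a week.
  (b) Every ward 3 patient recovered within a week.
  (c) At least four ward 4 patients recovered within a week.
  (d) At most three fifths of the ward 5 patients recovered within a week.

0

(a) ward 2: |A| = 6, |A ∩ B| = 3; needs |A ∩ B| < |A ∖ B| — false.
(b) ward 3: |A| = 9, |A ∩ B| = 8; needs A ⊆ B, i.e. every element of A is in B (|A ∖ B| = 0) — false.
(c) ward 4: |A| = 5, |A ∩ B| = 3; needs |A ∩ B| ≥ 4 — false.
(d) ward 5: |A| = 6, |A ∩ B| = 4; needs |A ∩ B| / |A| ≤ 3/5 — false.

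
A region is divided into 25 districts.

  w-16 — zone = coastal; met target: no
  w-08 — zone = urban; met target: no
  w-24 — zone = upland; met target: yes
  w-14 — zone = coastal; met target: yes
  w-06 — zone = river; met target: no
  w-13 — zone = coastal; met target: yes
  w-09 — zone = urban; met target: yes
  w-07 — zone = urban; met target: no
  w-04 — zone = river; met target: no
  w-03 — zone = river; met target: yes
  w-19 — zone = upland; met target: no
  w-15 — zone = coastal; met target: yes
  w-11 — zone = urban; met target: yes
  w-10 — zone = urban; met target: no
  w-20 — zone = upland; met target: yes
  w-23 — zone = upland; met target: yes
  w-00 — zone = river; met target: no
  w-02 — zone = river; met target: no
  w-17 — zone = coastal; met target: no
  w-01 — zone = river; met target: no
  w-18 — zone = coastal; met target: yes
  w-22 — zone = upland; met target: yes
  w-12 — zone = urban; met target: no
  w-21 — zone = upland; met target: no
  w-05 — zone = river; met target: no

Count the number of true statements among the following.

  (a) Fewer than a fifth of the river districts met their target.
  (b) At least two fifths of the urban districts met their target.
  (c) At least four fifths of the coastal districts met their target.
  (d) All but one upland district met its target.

(a) river: |A| = 7, |A ∩ B| = 1; needs |A ∩ B| / |A| < 1/5 — true.
(b) urban: |A| = 6, |A ∩ B| = 2; needs |A ∩ B| / |A| ≥ 2/5 — false.
(c) coastal: |A| = 6, |A ∩ B| = 4; needs |A ∩ B| / |A| ≥ 4/5 — false.
(d) upland: |A| = 6, |A ∩ B| = 4; needs |A ∖ B| = 1 — false.

1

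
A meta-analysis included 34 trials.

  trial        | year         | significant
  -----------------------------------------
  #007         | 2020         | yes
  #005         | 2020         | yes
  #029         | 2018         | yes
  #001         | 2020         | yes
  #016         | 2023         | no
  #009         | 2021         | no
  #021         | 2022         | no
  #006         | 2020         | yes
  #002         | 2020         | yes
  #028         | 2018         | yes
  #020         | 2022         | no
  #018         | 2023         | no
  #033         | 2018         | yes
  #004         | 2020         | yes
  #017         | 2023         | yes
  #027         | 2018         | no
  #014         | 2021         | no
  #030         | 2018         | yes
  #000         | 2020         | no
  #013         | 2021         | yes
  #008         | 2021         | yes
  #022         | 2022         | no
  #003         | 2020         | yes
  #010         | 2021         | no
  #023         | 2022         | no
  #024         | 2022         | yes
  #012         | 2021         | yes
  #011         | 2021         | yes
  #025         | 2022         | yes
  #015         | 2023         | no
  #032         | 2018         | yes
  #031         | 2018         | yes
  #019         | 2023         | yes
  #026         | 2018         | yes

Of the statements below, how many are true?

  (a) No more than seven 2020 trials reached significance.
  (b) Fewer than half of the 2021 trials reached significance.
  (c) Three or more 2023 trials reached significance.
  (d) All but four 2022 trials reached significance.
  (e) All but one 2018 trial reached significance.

(a) 2020: |A| = 8, |A ∩ B| = 7; needs |A ∩ B| ≤ 7 — true.
(b) 2021: |A| = 7, |A ∩ B| = 4; needs |A ∩ B| < |A ∖ B| — false.
(c) 2023: |A| = 5, |A ∩ B| = 2; needs |A ∩ B| ≥ 3 — false.
(d) 2022: |A| = 6, |A ∩ B| = 2; needs |A ∖ B| = 4 — true.
(e) 2018: |A| = 8, |A ∩ B| = 7; needs |A ∖ B| = 1 — true.

3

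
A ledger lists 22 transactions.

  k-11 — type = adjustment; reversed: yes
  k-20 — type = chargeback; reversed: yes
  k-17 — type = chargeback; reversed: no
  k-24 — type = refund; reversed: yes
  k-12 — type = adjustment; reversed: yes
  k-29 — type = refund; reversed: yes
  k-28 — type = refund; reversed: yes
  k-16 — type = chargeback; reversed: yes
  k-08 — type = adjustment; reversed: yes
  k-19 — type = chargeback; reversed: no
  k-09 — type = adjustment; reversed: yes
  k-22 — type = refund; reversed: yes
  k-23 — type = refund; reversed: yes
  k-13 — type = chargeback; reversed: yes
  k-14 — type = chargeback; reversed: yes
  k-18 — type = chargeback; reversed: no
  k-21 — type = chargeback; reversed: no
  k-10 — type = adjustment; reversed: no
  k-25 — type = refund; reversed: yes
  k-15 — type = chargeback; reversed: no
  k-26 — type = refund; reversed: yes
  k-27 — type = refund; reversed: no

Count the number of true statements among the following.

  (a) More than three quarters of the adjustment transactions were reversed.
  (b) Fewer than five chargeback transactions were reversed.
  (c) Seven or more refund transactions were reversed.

(a) adjustment: |A| = 5, |A ∩ B| = 4; needs |A ∩ B| / |A| > 3/4 — true.
(b) chargeback: |A| = 9, |A ∩ B| = 4; needs |A ∩ B| < 5 — true.
(c) refund: |A| = 8, |A ∩ B| = 7; needs |A ∩ B| ≥ 7 — true.

3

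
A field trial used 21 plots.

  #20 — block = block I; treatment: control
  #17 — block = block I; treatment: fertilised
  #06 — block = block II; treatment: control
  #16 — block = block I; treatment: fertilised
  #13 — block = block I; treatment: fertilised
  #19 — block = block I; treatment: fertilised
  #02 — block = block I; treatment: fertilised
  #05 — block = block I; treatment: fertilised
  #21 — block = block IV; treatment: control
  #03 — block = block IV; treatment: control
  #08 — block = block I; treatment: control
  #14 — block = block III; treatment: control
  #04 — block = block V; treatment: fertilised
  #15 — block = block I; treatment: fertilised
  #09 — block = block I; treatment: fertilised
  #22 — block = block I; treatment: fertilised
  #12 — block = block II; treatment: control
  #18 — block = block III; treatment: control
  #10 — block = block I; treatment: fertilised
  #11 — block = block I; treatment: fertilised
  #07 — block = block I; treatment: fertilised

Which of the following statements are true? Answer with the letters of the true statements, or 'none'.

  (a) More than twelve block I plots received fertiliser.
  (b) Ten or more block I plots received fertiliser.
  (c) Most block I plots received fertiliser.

|A| = 14, |A ∩ B| = 12, |A ∖ B| = 2.
(a) |A ∩ B| > 12: fails.
(b) |A ∩ B| ≥ 10: holds.
(c) |A ∩ B| > |A ∖ B|: holds.

(b), (c)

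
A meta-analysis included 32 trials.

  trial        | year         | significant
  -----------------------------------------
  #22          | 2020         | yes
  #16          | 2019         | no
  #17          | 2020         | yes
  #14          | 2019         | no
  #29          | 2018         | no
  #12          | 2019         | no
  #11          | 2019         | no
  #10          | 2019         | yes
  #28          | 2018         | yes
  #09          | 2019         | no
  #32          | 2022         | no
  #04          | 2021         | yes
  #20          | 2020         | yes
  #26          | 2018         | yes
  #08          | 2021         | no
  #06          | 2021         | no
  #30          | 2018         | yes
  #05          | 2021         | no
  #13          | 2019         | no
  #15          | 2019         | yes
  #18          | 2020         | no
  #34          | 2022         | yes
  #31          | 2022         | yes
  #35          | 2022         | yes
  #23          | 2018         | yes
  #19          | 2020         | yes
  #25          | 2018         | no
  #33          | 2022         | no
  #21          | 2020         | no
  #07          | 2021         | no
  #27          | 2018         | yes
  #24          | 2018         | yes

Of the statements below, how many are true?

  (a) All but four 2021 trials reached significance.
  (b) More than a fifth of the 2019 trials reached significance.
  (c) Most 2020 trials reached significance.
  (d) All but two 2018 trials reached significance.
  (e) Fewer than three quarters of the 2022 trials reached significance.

5

(a) 2021: |A| = 5, |A ∩ B| = 1; needs |A ∖ B| = 4 — true.
(b) 2019: |A| = 8, |A ∩ B| = 2; needs |A ∩ B| / |A| > 1/5 — true.
(c) 2020: |A| = 6, |A ∩ B| = 4; needs |A ∩ B| > |A ∖ B| — true.
(d) 2018: |A| = 8, |A ∩ B| = 6; needs |A ∖ B| = 2 — true.
(e) 2022: |A| = 5, |A ∩ B| = 3; needs |A ∩ B| / |A| < 3/4 — true.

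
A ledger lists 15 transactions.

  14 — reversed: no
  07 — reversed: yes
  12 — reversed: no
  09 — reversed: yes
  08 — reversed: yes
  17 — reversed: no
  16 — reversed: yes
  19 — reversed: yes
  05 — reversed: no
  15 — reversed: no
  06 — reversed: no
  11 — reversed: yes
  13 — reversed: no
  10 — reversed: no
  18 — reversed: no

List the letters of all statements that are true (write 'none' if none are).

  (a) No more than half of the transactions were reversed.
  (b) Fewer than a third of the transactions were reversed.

(a)

|A| = 15, |A ∩ B| = 6, |A ∖ B| = 9.
(a) |A ∩ B| ≤ |A ∖ B|: holds.
(b) |A ∩ B| / |A| < 1/3: fails.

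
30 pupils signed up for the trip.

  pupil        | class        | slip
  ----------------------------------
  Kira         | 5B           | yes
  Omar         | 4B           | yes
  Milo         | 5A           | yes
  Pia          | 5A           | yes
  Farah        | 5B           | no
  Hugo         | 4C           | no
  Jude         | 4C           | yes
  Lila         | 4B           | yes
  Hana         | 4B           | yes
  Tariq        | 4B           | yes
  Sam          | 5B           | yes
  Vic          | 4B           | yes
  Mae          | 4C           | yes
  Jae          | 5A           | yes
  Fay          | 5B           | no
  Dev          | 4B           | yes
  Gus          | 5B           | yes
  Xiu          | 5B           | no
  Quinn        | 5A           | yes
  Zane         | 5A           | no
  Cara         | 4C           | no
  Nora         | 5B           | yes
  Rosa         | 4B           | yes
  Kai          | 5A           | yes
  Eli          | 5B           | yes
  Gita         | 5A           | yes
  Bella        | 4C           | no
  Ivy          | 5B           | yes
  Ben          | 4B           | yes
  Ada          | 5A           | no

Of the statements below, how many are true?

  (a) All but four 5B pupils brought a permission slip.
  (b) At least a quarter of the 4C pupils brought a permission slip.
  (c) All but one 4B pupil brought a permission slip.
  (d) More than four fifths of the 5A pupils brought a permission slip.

1

(a) 5B: |A| = 9, |A ∩ B| = 6; needs |A ∖ B| = 4 — false.
(b) 4C: |A| = 5, |A ∩ B| = 2; needs |A ∩ B| / |A| ≥ 1/4 — true.
(c) 4B: |A| = 8, |A ∩ B| = 8; needs |A ∖ B| = 1 — false.
(d) 5A: |A| = 8, |A ∩ B| = 6; needs |A ∩ B| / |A| > 4/5 — false.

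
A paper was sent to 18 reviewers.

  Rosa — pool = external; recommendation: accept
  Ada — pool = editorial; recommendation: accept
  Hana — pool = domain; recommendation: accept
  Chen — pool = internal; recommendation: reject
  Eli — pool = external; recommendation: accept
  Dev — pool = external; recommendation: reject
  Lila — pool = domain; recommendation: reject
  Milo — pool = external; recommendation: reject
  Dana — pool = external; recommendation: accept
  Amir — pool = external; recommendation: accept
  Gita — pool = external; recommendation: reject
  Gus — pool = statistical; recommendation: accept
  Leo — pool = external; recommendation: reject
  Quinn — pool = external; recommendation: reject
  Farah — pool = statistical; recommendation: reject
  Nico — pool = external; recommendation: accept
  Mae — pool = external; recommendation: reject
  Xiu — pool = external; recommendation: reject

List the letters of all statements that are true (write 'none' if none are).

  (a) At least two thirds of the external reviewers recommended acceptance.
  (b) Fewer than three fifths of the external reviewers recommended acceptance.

|A| = 12, |A ∩ B| = 5, |A ∖ B| = 7.
(a) |A ∩ B| / |A| ≥ 2/3: fails.
(b) |A ∩ B| / |A| < 3/5: holds.

(b)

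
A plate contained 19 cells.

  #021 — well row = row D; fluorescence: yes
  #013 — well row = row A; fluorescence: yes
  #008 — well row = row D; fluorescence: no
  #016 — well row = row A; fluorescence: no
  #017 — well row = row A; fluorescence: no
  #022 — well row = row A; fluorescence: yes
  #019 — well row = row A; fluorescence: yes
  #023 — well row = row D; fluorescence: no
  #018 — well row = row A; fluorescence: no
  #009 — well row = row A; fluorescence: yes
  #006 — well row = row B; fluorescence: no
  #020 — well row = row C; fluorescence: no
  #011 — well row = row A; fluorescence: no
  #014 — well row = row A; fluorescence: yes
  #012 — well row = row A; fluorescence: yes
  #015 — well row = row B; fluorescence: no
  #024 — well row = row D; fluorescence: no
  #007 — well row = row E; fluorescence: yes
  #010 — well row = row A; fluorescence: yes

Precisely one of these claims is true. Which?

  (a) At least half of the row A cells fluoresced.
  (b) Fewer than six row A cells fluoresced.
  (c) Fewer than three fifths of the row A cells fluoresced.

|A| = 11, |A ∩ B| = 7, |A ∖ B| = 4.
(a) requires |A ∩ B| ≥ |A ∖ B|: true.
(b) requires |A ∩ B| < 6: false.
(c) requires |A ∩ B| / |A| < 3/5: false.

(a)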